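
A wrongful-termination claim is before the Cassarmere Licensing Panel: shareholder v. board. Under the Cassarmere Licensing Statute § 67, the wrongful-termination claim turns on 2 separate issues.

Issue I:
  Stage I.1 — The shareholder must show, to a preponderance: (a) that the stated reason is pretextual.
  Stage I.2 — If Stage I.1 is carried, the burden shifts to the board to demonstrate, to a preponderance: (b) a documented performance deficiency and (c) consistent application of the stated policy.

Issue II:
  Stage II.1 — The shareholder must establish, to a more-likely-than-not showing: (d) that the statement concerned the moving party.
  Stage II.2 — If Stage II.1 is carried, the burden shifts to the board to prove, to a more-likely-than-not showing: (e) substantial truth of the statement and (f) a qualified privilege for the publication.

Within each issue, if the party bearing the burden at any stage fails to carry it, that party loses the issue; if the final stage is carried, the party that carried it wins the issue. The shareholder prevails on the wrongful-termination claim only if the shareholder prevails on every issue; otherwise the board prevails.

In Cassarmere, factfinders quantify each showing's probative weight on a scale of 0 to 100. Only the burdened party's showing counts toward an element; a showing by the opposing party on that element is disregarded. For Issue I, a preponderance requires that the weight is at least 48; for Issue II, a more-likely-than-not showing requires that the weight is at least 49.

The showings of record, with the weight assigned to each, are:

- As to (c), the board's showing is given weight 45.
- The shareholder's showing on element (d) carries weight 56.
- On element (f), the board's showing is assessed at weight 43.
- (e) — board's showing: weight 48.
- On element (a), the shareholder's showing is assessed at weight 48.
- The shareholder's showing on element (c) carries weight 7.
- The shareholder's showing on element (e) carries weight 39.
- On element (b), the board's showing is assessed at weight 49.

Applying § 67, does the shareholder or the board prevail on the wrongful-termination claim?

— Issue I —
At Stage I.1 the shareholder must meet a preponderance (weight is at least 48): on (a) the weight is 48, which does reach 48, so (a) meets the standard.
  Stage I.1 carried; the burden shifts to the board.
At Stage I.2 the board must meet a preponderance (weight is at least 48): on (b) the weight is 49, which does reach 48, so (b) meets the standard; on (c) the weight is 45 (the shareholder's 7 is given no effect), which does not reach 48, so (c) does not meet the standard.
  Not every element is met, so the board fails to carry Stage I.2.
The analysis ends at Stage I.2; the shareholder prevails on this issue.
— Issue II —
Stage II.1 (shareholder, a more-likely-than-not showing, weight is at least 49): (d) 56 ≥ 49 — meets.
  The shareholder carries Stage II.1; the board now bears the burden.
Stage II.2 (board, a more-likely-than-not showing, weight is at least 49): (e) 48 (shareholder's 39 disregarded) < 49 — fails; (f) 43 < 49 — fails.
  The board does not carry Stage II.2.
The analysis ends at Stage II.2; the shareholder prevails on this issue.
Per-issue: Issue I → shareholder; Issue II → shareholder. The shareholder must prevail on every issue; overall, the shareholder prevails.

shareholder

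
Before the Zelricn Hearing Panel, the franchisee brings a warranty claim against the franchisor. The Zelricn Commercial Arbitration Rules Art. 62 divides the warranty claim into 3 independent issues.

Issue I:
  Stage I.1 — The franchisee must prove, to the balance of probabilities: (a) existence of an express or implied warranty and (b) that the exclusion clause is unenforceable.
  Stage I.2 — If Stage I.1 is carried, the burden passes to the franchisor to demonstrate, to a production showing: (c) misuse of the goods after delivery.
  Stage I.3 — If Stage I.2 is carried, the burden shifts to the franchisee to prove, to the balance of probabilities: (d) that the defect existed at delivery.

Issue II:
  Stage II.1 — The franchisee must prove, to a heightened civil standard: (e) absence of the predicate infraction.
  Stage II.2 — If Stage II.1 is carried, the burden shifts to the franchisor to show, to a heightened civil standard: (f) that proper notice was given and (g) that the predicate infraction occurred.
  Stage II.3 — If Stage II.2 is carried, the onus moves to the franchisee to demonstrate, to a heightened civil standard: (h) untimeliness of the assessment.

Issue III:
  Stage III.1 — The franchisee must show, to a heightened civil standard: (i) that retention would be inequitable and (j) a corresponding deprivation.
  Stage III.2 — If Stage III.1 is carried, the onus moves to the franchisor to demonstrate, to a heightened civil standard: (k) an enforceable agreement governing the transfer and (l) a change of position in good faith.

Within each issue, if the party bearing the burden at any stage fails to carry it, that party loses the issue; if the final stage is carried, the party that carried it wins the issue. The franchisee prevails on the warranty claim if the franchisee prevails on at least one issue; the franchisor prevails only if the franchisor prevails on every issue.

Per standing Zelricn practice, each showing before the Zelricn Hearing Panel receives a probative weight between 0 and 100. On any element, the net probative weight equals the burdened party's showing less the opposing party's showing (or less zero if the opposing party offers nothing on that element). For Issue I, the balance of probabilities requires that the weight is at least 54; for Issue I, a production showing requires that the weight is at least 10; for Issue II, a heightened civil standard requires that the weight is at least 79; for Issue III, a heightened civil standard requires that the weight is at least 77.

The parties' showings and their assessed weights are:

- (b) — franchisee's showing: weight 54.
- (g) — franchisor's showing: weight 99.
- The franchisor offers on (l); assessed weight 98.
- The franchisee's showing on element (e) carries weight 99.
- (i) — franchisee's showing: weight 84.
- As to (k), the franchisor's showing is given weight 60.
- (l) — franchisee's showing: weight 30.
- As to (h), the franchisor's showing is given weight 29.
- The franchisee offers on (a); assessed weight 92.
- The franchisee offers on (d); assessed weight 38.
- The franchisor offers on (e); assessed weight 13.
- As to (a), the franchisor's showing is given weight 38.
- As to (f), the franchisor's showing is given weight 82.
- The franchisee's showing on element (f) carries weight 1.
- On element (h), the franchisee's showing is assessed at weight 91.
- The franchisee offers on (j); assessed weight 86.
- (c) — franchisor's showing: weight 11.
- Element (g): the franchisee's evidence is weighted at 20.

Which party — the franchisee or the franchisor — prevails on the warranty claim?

franchisee

— Issue I —
Stage I.1 — burden on franchisee; standard: the balance of probabilities (weight is at least 54).
    (a): 92 − 38 = 54 ≥ 54 [met]
    (b): 54 ≥ 54 [met]
  Stage I.1 is satisfied; the onus moves to the franchisor.
Stage I.2 — burden on franchisor; standard: a production showing (weight is at least 10).
    (c): 11 ≥ 10 [met]
  The franchisor carries Stage I.2; the franchisee now bears the burden.
Stage I.3 — burden on franchisee; standard: the balance of probabilities (weight is at least 54).
    (d): 38 < 54 [not met]
  Stage I.3 not carried; the franchisee fails its burden.
So the franchisor prevails on this issue.
— Issue II —
Stage II.1 (franchisee, a heightened civil standard, weight is at least 79): (e) net 99−13=86 ≥ 79 — meets.
  Stage II.1 is satisfied; the onus moves to the franchisor.
Stage II.2 (franchisor, a heightened civil standard, weight is at least 79): (f) net 82−1=81 ≥ 79 — meets; (g) net 99−20=79 ≥ 79 — meets.
  Stage II.2 is satisfied; the onus moves to the franchisee.
Stage II.3 (franchisee, a heightened civil standard, weight is at least 79): (h) net 91−29=62 < 79 — fails.
  Stage II.3 not carried; the franchisee fails its burden.
So the franchisor prevails on this issue.
— Issue III —
At Stage III.1 the franchisee must meet a heightened civil standard (weight is at least 77): on (i) the weight is 84, which does reach 77, so (i) meets the standard; on (j) the weight is 86, which does reach 77, so (j) meets the standard.
  Stage III.1 carried; the burden shifts to the franchisor.
At Stage III.2 the franchisor must meet a heightened civil standard (weight is at least 77): on (k) the weight is 60, < 77, so (k) does not meet the standard; on (l) the weight is 98 less the opposing 30 gives net 68, < 77, so (l) does not meet the standard.
  Not every element is met, so the franchisor fails to carry Stage III.2.
So the franchisee prevails on this issue.
Per-issue: Issue I → franchisor; Issue II → franchisor; Issue III → franchisee. The franchisee must prevail on at least one issue; overall, the franchisee prevails.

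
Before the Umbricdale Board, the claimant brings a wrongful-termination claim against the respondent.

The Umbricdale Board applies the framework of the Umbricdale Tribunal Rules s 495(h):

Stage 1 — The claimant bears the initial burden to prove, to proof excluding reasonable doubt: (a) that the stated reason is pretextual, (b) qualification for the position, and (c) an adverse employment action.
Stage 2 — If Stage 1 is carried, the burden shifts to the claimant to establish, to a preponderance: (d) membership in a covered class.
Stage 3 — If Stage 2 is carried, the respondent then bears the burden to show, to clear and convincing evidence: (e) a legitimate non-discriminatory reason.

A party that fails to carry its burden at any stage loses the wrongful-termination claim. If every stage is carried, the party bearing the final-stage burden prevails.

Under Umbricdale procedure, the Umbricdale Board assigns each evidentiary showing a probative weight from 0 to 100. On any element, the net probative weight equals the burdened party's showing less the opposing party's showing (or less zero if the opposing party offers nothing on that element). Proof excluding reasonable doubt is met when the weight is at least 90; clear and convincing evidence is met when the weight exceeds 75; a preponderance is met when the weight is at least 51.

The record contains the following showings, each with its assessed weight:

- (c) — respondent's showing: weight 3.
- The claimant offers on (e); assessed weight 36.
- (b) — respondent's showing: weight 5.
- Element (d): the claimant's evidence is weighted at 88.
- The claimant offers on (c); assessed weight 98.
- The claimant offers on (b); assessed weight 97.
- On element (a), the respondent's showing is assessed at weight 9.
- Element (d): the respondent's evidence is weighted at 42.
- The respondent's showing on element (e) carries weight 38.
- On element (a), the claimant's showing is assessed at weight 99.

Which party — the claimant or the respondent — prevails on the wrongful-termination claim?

Stage 1 — burden on claimant; standard: proof excluding reasonable doubt (weight is at least 90).
    (a): 99 − 9 = 90 ≥ 90 [met]
    (b): 97 − 5 = 92 ≥ 90 [met]
    (c): 98 − 3 = 95 ≥ 90 [met]
  Stage 1 is satisfied; the claimant continues to bear the burden.
Stage 2 — burden on claimant; standard: a preponderance (weight is at least 51).
    (d): 88 − 42 = 46 < 51 [not met]
  Stage 2 not carried; the claimant fails its burden.
The respondent prevails.

respondent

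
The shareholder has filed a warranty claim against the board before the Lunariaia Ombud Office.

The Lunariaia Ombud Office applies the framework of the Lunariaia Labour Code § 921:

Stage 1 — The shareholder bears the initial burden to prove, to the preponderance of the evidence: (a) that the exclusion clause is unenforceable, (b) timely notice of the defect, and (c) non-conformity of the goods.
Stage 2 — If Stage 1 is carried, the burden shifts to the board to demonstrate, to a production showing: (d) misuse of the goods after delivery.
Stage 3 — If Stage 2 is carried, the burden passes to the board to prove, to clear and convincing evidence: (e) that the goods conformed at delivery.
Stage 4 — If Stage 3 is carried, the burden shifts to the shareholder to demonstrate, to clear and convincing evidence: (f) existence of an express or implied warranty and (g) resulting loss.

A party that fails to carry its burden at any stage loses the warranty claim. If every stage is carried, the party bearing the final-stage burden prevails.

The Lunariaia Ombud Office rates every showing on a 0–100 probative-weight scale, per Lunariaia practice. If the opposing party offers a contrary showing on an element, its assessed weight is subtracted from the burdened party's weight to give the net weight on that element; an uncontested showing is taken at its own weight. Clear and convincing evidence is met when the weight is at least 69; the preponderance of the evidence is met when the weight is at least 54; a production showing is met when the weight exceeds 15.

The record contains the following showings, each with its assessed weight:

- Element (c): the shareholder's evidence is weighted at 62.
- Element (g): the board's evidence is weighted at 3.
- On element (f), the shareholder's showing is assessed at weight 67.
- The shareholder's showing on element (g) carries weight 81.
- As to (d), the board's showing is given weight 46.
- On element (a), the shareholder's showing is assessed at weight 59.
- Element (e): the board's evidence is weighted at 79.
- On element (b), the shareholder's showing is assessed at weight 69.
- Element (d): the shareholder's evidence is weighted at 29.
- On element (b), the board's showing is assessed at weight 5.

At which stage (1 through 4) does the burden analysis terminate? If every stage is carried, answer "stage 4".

stage 4

Stage 1 — burden on shareholder; standard: the preponderance of the evidence (weight is at least 54).
    (a): 59 ≥ 54 [met]
    (b): 69 − 5 = 64 ≥ 54 [met]
    (c): 62 ≥ 54 [met]
  All elements met. The burden passes to the board.
Stage 2 — burden on board; standard: a production showing (weight exceeds 15).
    (d): 46 − 29 = 17 > 15 [met]
  Stage 2 carried; the burden remains with the board.
Stage 3 — burden on board; standard: clear and convincing evidence (weight is at least 69).
    (e): 79 ≥ 69 [met]
  Stage 3 is satisfied; the onus moves to the shareholder.
Stage 4 — burden on shareholder; standard: clear and convincing evidence (weight is at least 69).
    (f): 67 < 69 [not met]
    (g): 81 − 3 = 78 ≥ 69 [met]
  The shareholder does not carry Stage 4.
The analysis ends at Stage 4; the board prevails.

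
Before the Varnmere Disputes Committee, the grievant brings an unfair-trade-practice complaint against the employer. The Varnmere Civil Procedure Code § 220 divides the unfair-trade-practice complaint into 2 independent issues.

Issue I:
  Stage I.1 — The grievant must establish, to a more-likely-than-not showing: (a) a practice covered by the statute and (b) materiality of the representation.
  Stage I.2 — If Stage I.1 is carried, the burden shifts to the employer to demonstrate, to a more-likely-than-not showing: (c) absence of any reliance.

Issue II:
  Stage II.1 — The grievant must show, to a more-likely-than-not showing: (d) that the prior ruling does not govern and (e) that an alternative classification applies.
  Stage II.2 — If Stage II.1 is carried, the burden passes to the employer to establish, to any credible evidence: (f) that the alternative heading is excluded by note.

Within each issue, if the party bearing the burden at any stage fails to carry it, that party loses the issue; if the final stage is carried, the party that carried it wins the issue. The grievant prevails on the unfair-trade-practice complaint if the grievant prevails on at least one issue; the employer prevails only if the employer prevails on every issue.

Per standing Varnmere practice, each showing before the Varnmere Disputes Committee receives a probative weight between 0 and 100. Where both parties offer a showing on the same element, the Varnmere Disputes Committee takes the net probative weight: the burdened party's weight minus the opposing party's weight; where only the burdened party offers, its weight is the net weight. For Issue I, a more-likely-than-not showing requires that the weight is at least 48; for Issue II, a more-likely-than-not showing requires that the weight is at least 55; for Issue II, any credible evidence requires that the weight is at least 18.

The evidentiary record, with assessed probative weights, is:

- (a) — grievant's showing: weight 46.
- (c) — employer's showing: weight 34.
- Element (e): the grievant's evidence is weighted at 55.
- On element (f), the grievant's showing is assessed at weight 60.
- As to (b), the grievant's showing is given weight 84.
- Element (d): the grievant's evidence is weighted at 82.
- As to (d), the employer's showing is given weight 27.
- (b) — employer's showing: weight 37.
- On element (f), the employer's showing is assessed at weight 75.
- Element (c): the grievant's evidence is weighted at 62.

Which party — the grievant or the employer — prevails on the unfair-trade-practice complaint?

— Issue I —
Stage I.1 (grievant, a more-likely-than-not showing, weight is at least 48): (a) 46 < 48 — fails; (b) net 84−37=47 < 48 — fails.
  Not every element is met, so the grievant fails to carry Stage I.1.
So the employer prevails on this issue.
— Issue II —
At Stage II.1 the grievant must meet a more-likely-than-not showing (weight is at least 55): on (d) the weight is 82 less the opposing 27 gives net 55, ≥ 55, so (d) meets the standard; on (e) the weight is 55, ≥ 55, so (e) meets the standard.
  The grievant carries Stage II.1; the employer now bears the burden.
At Stage II.2 the employer must meet any credible evidence (weight is at least 18): on (f) the weight is 75 less the opposing 60 gives net 15, which does not reach 18, so (f) does not meet the standard.
  Not every element is met, so the employer fails to carry Stage II.2.
So the grievant prevails on this issue.
Per-issue: Issue I → employer; Issue II → grievant. The grievant must prevail on at least one issue; overall, the grievant prevails.

grievant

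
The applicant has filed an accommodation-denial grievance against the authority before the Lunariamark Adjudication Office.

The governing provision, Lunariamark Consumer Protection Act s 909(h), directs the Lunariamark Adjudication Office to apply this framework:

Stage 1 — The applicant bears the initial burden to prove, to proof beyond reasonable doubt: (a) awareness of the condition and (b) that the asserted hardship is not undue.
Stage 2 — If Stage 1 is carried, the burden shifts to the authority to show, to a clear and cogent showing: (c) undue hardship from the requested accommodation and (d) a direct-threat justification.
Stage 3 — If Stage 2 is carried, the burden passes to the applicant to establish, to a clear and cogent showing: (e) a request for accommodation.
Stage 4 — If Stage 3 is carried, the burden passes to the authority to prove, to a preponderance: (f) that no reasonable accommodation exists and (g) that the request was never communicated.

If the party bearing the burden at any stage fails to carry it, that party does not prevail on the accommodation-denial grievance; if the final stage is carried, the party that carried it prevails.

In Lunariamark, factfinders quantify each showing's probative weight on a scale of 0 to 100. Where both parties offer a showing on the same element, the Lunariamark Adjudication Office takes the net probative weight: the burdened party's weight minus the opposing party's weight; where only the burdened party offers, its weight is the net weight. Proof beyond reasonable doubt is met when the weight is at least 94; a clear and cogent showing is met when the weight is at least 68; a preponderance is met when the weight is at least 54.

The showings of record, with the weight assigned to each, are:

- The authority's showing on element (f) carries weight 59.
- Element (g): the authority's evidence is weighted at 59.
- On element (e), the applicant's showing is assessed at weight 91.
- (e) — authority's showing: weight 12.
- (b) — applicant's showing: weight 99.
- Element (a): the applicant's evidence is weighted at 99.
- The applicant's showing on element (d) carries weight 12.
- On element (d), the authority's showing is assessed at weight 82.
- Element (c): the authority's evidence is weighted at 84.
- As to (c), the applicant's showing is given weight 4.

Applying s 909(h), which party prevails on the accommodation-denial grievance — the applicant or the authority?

Stage 1 — burden on applicant; standard: proof beyond reasonable doubt (weight is at least 94).
    (a): 99 ≥ 94 [met]
    (b): 99 ≥ 94 [met]
  The applicant carries Stage 1; the authority now bears the burden.
Stage 2 — burden on authority; standard: a clear and cogent showing (weight is at least 68).
    (c): 84 − 4 = 80 ≥ 68 [met]
    (d): 82 − 12 = 70 ≥ 68 [met]
  Stage 2 is satisfied; the onus moves to the applicant.
Stage 3 — burden on applicant; standard: a clear and cogent showing (weight is at least 68).
    (e): 91 − 12 = 79 ≥ 68 [met]
  All elements met. The burden passes to the authority.
Stage 4 — burden on authority; standard: a preponderance (weight is at least 54).
    (f): 59 ≥ 54 [met]
    (g): 59 ≥ 54 [met]
  Stage 4 carried; the final stage is satisfied.
Every stage carried; the authority prevails.

authority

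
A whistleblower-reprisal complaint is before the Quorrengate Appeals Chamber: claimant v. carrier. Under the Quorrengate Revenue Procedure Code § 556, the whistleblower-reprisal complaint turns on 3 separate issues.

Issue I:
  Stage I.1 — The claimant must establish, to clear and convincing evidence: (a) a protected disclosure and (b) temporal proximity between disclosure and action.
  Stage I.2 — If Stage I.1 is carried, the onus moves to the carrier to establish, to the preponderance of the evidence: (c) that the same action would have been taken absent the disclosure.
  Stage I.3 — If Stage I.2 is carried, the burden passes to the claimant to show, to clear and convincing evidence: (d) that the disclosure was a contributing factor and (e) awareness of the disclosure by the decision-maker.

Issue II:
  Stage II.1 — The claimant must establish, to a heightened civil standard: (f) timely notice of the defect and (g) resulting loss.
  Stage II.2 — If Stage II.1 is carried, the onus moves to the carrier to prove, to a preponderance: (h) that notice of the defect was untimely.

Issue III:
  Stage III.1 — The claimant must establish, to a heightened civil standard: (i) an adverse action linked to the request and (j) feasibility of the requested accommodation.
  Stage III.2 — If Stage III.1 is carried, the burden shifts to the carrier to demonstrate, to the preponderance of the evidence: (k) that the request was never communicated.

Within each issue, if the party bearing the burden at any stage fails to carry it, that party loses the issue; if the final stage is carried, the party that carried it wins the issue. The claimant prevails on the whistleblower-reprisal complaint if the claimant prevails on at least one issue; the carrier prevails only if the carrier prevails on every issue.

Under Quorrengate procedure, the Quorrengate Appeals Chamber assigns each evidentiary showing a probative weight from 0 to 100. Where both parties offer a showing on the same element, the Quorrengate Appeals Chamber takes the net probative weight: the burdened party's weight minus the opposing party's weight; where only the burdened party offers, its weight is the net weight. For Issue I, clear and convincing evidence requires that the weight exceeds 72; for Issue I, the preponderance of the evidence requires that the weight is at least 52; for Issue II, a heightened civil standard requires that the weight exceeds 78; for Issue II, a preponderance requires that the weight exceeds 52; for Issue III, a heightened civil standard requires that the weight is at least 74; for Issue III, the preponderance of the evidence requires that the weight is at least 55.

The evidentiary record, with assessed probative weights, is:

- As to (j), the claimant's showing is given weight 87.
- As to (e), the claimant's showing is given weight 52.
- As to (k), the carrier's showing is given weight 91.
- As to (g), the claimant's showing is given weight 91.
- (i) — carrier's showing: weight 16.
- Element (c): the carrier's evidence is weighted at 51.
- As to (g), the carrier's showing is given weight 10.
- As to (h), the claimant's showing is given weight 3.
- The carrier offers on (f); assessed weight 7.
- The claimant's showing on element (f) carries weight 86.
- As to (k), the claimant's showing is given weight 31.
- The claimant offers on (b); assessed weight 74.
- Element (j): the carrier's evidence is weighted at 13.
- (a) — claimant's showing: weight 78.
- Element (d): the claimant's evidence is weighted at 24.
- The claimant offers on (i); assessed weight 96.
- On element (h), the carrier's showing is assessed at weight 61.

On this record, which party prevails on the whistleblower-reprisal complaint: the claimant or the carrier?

— Issue I —
At Stage I.1 the claimant must meet clear and convincing evidence (weight exceeds 72): on (a) the weight is 78, > 72, so (a) meets the standard; on (b) the weight is 74, which does exceed 72, so (b) meets the standard.
  Stage I.1 is satisfied; the onus moves to the carrier.
At Stage I.2 the carrier must meet the preponderance of the evidence (weight is at least 52): on (c) the weight is 51, < 52, so (c) does not meet the standard.
  Stage I.2 not carried; the carrier fails its burden.
The claimant prevails on this issue.
— Issue II —
Stage II.1 (claimant, a heightened civil standard, weight exceeds 78): (f) net 86−7=79 > 78 — meets; (g) net 91−10=81 > 78 — meets.
  Stage II.1 carried; the burden shifts to the carrier.
Stage II.2 (carrier, a preponderance, weight exceeds 52): (h) net 61−3=58 > 52 — meets.
  All elements met at the final stage.
With every stage satisfied, the carrier prevails on this issue.
— Issue III —
At Stage III.1 the claimant must meet a heightened civil standard (weight is at least 74): on (i) the weight is 96 less the opposing 16 gives net 80, ≥ 74, so (i) meets the standard; on (j) the weight is 87 less the opposing 13 gives net 74, ≥ 74, so (j) meets the standard.
  All elements met. The burden passes to the carrier.
At Stage III.2 the carrier must meet the preponderance of the evidence (weight is at least 55): on (k) the weight is 91 less the opposing 31 gives net 60, ≥ 55, so (k) meets the standard.
  All elements met at the final stage.
All stages carried — the carrier prevails on this issue.
Per-issue: Issue I → claimant; Issue II → carrier; Issue III → carrier. The claimant must prevail on at least one issue; overall, the claimant prevails.

claimant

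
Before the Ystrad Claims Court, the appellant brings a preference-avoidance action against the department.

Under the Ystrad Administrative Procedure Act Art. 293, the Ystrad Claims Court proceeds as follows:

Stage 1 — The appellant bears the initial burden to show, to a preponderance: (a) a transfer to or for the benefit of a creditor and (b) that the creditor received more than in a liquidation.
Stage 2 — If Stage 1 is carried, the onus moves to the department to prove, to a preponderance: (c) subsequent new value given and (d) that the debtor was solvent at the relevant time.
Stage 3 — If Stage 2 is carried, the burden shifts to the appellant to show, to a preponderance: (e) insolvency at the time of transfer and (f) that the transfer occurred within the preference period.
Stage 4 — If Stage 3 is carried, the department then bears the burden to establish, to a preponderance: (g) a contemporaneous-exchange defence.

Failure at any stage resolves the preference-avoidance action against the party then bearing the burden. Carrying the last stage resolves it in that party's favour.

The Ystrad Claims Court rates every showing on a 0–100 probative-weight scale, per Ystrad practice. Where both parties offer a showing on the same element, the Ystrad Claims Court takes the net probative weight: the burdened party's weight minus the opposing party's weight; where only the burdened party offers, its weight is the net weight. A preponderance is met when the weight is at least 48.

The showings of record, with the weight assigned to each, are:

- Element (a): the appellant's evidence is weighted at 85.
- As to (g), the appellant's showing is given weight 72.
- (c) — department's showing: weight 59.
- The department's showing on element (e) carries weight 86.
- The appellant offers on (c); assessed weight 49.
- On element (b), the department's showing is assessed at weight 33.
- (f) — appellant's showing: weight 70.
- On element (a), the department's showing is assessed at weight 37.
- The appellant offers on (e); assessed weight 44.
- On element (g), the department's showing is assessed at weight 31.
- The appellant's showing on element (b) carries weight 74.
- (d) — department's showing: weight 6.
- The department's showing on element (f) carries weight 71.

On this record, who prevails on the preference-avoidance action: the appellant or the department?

department

Stage 1 (appellant, a preponderance, weight is at least 48): (a) net 85−37=48 ≥ 48 — meets; (b) net 74−33=41 < 48 — fails.
  Not every element is met, so the appellant fails to carry Stage 1.
The department prevails.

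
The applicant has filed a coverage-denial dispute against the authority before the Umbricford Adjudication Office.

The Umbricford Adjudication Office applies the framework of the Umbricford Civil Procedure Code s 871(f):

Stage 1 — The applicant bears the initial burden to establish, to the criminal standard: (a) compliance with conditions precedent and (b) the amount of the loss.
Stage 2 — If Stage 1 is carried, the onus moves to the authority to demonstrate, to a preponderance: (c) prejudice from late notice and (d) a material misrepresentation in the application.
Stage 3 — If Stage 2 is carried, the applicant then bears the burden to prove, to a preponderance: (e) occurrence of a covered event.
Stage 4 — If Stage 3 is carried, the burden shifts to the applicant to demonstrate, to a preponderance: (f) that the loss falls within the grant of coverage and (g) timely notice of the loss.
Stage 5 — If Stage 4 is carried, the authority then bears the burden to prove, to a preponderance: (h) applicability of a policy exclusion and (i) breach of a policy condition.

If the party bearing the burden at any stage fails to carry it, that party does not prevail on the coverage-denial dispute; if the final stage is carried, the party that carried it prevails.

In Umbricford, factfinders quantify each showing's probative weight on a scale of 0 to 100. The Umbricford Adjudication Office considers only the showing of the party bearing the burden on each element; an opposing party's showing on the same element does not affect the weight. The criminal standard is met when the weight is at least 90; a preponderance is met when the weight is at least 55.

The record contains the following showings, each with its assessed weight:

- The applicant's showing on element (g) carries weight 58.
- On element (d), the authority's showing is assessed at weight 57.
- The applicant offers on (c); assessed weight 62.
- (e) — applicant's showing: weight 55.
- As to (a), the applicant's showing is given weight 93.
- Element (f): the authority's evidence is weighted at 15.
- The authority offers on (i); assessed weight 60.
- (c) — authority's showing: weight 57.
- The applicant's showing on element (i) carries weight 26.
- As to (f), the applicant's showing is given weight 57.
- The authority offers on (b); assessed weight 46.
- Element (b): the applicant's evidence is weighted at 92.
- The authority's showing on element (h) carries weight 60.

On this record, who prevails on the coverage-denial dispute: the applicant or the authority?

authority

Stage 1 (applicant, the criminal standard, weight is at least 90): (a) 93 ≥ 90 — meets; (b) 92 (authority's 46 disregarded) ≥ 90 — meets.
  The applicant carries Stage 1; the authority now bears the burden.
Stage 2 (authority, a preponderance, weight is at least 55): (c) 57 (applicant's 62 disregarded) ≥ 55 — meets; (d) 57 ≥ 55 — meets.
  Stage 2 carried; the burden shifts to the applicant.
Stage 3 (applicant, a preponderance, weight is at least 55): (e) 55 ≥ 55 — meets.
  Stage 3 is satisfied; the applicant continues to bear the burden.
Stage 4 (applicant, a preponderance, weight is at least 55): (f) 57 (authority's 15 disregarded) ≥ 55 — meets; (g) 58 ≥ 55 — meets.
  The applicant carries Stage 4; the authority now bears the burden.
Stage 5 (authority, a preponderance, weight is at least 55): (h) 60 ≥ 55 — meets; (i) 60 (applicant's 26 disregarded) ≥ 55 — meets.
  The authority carries the last stage.
With every stage satisfied, the authority prevails.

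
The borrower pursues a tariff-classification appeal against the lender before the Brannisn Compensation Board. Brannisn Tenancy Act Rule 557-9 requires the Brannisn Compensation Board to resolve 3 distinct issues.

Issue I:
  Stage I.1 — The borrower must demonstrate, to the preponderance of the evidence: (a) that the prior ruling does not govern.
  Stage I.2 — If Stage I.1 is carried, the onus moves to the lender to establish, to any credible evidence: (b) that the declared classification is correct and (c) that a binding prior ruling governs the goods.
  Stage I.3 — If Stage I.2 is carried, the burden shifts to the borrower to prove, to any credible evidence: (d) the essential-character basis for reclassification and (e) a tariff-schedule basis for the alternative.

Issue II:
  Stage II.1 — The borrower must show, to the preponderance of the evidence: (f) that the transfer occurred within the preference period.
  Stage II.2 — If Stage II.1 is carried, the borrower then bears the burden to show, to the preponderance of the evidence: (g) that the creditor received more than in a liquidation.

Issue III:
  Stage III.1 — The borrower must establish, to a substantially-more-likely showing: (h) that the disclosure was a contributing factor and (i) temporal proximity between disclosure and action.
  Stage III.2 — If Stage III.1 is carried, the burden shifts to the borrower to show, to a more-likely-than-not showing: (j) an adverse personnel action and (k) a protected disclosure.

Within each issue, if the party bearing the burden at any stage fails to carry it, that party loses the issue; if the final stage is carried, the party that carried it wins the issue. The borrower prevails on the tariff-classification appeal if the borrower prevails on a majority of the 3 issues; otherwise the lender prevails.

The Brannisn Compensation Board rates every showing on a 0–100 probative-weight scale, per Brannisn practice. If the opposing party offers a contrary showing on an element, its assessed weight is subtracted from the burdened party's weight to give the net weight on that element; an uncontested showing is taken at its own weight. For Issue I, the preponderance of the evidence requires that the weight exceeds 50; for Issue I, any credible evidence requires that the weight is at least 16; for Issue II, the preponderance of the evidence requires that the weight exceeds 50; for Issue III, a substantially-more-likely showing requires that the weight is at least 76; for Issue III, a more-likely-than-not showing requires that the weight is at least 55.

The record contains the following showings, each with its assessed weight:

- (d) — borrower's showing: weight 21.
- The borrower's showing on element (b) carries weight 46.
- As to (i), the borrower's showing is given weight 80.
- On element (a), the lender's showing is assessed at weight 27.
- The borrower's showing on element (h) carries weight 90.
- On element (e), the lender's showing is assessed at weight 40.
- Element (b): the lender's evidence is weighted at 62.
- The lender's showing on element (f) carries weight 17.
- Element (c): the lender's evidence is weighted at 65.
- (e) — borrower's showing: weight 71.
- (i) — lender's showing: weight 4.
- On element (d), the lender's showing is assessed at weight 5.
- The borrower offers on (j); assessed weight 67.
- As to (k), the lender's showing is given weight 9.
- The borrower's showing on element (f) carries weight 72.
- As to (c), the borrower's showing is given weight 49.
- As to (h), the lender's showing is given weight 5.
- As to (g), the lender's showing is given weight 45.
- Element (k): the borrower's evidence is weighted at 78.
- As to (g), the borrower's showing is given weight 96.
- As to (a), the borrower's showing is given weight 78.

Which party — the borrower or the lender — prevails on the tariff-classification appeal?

borrower

— Issue I —
Stage I.1 (borrower, the preponderance of the evidence, weight exceeds 50): (a) net 78−27=51 > 50 — meets.
  The borrower carries Stage I.1; the lender now bears the burden.
Stage I.2 (lender, any credible evidence, weight is at least 16): (b) net 62−46=16 ≥ 16 — meets; (c) net 65−49=16 ≥ 16 — meets.
  Stage I.2 carried; the burden shifts to the borrower.
Stage I.3 (borrower, any credible evidence, weight is at least 16): (d) net 21−5=16 ≥ 16 — meets; (e) net 71−40=31 ≥ 16 — meets.
  Stage I.3 carried; the final stage is satisfied.
With every stage satisfied, the borrower prevails on this issue.
— Issue II —
Stage II.1 (borrower, the preponderance of the evidence, weight exceeds 50): (f) net 72−17=55 > 50 — meets.
  All elements met. The borrower retains the burden for Stage II.2.
Stage II.2 (borrower, the preponderance of the evidence, weight exceeds 50): (g) net 96−45=51 > 50 — meets.
  The borrower carries the last stage.
With every stage satisfied, the borrower prevails on this issue.
— Issue III —
At Stage III.1 the borrower must meet a substantially-more-likely showing (weight is at least 76): on (h) the weight is 90 less the opposing 5 gives net 85, which does reach 76, so (h) meets the standard; on (i) the weight is 80 less the opposing 4 gives net 76, ≥ 76, so (i) meets the standard.
  Stage III.1 carried; the burden remains with the borrower.
At Stage III.2 the borrower must meet a more-likely-than-not showing (weight is at least 55): on (j) the weight is 67, ≥ 55, so (j) meets the standard; on (k) the weight is 78 less the opposing 9 gives net 69, ≥ 55, so (k) meets the standard.
  All elements met at the final stage.
With every stage satisfied, the borrower prevails on this issue.
Per-issue: Issue I → borrower; Issue II → borrower; Issue III → borrower. The borrower must prevail on a majority of issues; overall, the borrower prevails.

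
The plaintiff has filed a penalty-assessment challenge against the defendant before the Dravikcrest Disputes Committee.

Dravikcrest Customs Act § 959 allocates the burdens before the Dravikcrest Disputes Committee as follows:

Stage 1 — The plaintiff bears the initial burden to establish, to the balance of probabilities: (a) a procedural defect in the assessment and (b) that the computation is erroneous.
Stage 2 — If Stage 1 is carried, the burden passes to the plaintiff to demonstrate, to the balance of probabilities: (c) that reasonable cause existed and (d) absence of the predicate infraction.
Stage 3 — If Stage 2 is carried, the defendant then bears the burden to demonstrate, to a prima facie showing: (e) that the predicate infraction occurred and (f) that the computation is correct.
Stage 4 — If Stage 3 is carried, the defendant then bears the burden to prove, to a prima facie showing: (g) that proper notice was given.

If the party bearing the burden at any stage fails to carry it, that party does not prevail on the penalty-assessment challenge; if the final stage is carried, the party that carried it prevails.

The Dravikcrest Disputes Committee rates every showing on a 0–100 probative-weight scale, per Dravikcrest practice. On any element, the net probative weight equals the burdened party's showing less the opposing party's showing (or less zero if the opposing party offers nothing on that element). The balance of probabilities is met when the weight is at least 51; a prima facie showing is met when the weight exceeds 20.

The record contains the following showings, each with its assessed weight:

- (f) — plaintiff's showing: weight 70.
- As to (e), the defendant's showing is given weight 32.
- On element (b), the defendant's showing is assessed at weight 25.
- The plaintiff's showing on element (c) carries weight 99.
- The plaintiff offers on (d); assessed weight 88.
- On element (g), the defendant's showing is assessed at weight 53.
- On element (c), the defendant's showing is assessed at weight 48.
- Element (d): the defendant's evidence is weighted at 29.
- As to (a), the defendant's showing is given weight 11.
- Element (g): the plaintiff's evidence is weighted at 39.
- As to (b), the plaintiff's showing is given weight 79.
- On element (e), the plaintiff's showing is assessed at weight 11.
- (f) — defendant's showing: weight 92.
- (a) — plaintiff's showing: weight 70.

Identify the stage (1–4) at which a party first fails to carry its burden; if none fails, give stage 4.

Stage 1 (plaintiff, the balance of probabilities, weight is at least 51): (a) net 70−11=59 ≥ 51 — meets; (b) net 79−25=54 ≥ 51 — meets.
  All elements met. The plaintiff retains the burden for Stage 2.
Stage 2 (plaintiff, the balance of probabilities, weight is at least 51): (c) net 99−48=51 ≥ 51 — meets; (d) net 88−29=59 ≥ 51 — meets.
  Stage 2 carried; the burden shifts to the defendant.
Stage 3 (defendant, a prima facie showing, weight exceeds 20): (e) net 32−11=21 > 20 — meets; (f) net 92−70=22 > 20 — meets.
  All elements met. The defendant retains the burden for Stage 4.
Stage 4 (defendant, a prima facie showing, weight exceeds 20): (g) net 53−39=14 ≤ 20 — fails.
  Not every element is met, so the defendant fails to carry Stage 4.
The plaintiff prevails.

stage 4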